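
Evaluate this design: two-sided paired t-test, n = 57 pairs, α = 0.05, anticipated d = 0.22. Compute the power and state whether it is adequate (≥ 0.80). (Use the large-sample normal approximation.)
Power ≈ 0.38; the study is underpowered (power < 0.80)

Power calculation (paired t-test, normal approximation):
z_β = d · √n - z_{α/2}
z_β = 0.22 · √57 - 1.960
z_β = 0.22 · 7.550 - 1.960
z_β = -0.299

Power = Φ(z_β) = Φ(-0.299) ≈ 0.382

Effect size d = 0.22 is small by Cohen's convention (0.2/0.5/0.8).

Threshold: power ≥ 0.80 is conventionally adequate.
Power ≈ 0.38 → the study is underpowered (power < 0.80).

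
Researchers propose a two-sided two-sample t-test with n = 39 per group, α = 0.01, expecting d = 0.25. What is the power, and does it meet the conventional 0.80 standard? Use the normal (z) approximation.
Power ≈ 0.07; the study is underpowered (power < 0.80)

Power calculation (two-sample t-test, normal approximation):
z_β = d · √(n/2) - z_{α/2}
z_β = 0.25 · √(39/2) - 2.576
z_β = 0.25 · 4.416 - 2.576
z_β = -1.472

Power = Φ(z_β) = Φ(-1.472) ≈ 0.071

Effect size d = 0.25 is small by Cohen's convention (0.2/0.5/0.8).

Threshold: power ≥ 0.80 is conventionally adequate.
Power ≈ 0.07 → the study is underpowered (power < 0.80).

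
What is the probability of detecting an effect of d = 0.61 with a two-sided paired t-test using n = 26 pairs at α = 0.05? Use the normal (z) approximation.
Power ≈ 0.88

Power calculation (paired t-test, normal approximation):
z_β = d · √n - z_{α/2}
z_β = 0.61 · √26 - 1.960
z_β = 0.61 · 5.099 - 1.960
z_β = 1.150

Power = Φ(z_β) = Φ(1.150) ≈ 0.875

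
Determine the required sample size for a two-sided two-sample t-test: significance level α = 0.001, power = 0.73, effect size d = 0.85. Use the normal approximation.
n = 43 per group

Sample size formula (two-sample t-test, normal approximation):
n = 2 · ((z_{α/2} + z_β) / d)²

z_{α/2} = 3.291 (for α = 0.001, two-sided)
z_β = 0.613 (for power = 0.73)
d = 0.85

n = 2 · ((3.291 + 0.613) / 0.85)²
n = 2 · (4.593)²
n ≈ 42.19
Round up to the next whole number: n = 43 per group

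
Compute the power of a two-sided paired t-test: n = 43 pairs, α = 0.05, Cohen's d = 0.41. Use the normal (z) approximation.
Power ≈ 0.77

Power calculation (paired t-test, normal approximation):
z_β = d · √n - z_{α/2}
z_β = 0.41 · √43 - 1.960
z_β = 0.41 · 6.557 - 1.960
z_β = 0.729

Power = Φ(z_β) = Φ(0.729) ≈ 0.767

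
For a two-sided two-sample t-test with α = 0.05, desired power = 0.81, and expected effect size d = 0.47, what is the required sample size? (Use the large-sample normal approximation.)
n = 73 per group

Sample size formula (two-sample t-test, normal approximation):
n = 2 · ((z_{α/2} + z_β) / d)²

z_{α/2} = 1.960 (for α = 0.05, two-sided)
z_β = 0.878 (for power = 0.81)
d = 0.47

n = 2 · ((1.960 + 0.878) / 0.47)²
n = 2 · (6.038)²
n ≈ 72.91
Round up to the next whole number: n = 73 per group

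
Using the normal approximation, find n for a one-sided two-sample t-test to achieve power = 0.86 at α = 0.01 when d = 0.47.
n = 106 per group

Sample size formula (two-sample t-test, normal approximation):
n = 2 · ((z_α + z_β) / d)²

z_α = 2.326 (for α = 0.01, one-sided)
z_β = 1.080 (for power = 0.86)
d = 0.47

n = 2 · ((2.326 + 1.080) / 0.47)²
n = 2 · (7.247)²
n ≈ 105.04
Round up to the next whole number: n = 106 per group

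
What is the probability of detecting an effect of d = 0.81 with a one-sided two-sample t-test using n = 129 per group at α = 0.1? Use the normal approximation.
Power ≈ 1.00

Power calculation (two-sample t-test, normal approximation):
z_β = d · √(n/2) - z_α
z_β = 0.81 · √(129/2) - 1.282
z_β = 0.81 · 8.031 - 1.282
z_β = 5.224

Power = Φ(z_β) = Φ(5.224) ≈ 1.000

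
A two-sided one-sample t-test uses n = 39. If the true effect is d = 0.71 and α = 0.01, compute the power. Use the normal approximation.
Power ≈ 0.97

Power calculation (one-sample t-test, normal approximation):
z_β = d · √n - z_{α/2}
z_β = 0.71 · √39 - 2.576
z_β = 0.71 · 6.245 - 2.576
z_β = 1.858

Power = Φ(z_β) = Φ(1.858) ≈ 0.968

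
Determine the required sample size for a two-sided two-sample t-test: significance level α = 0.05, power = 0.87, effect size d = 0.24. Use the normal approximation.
n = 331 per group

Sample size formula (two-sample t-test, normal approximation):
n = 2 · ((z_{α/2} + z_β) / d)²

z_{α/2} = 1.960 (for α = 0.05, two-sided)
z_β = 1.126 (for power = 0.87)
d = 0.24

n = 2 · ((1.960 + 1.126) / 0.24)²
n = 2 · (12.858)²
n ≈ 330.66
Round up to the next whole number: n = 331 per group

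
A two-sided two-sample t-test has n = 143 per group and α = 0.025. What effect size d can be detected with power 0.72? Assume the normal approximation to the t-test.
d ≈ 0.33

Minimum detectable effect (two-sample t-test, normal approximation):
d = (z_{α/2} + z_β) / √(n/2)
d = (2.241 + 0.583) / √(143/2)
d = 2.824 / 8.456
d ≈ 0.33

By Cohen's convention (0.2 small / 0.5 medium / 0.8 large): small effect.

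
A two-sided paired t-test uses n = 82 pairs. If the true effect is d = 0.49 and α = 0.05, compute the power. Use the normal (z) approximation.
Power ≈ 0.99

Power calculation (paired t-test, normal approximation):
z_β = d · √n - z_{α/2}
z_β = 0.49 · √82 - 1.960
z_β = 0.49 · 9.055 - 1.960
z_β = 2.477

Power = Φ(z_β) = Φ(2.477) ≈ 0.993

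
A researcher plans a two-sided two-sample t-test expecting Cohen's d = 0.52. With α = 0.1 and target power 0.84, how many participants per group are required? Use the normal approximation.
n = 52 per group

Sample size formula (two-sample t-test, normal approximation):
n = 2 · ((z_{α/2} + z_β) / d)²

z_{α/2} = 1.645 (for α = 0.1, two-sided)
z_β = 0.994 (for power = 0.84)
d = 0.52

n = 2 · ((1.645 + 0.994) / 0.52)²
n = 2 · (5.075)²
n ≈ 51.51
Round up to the next whole number: n = 52 per group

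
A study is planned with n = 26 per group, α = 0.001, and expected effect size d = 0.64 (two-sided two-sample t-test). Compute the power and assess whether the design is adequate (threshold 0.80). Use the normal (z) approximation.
Power ≈ 0.16; the study is underpowered (power < 0.80)

Power calculation (two-sample t-test, normal approximation):
z_β = d · √(n/2) - z_{α/2}
z_β = 0.64 · √(26/2) - 3.291
z_β = 0.64 · 3.606 - 3.291
z_β = -0.983

Power = Φ(z_β) = Φ(-0.983) ≈ 0.163

Effect size d = 0.64 is medium by Cohen's convention (0.2/0.5/0.8).

Threshold: power ≥ 0.80 is conventionally adequate.
Power ≈ 0.16 → the study is underpowered (power < 0.80).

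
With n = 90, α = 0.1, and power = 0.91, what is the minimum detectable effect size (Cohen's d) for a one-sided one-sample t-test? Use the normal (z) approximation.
d ≈ 0.28

Minimum detectable effect (one-sample t-test, normal approximation):
d = (z_α + z_β) / √n
d = (1.282 + 1.341) / √90
d = 2.622 / 9.487
d ≈ 0.28

By Cohen's convention (0.2 small / 0.5 medium / 0.8 large): small effect.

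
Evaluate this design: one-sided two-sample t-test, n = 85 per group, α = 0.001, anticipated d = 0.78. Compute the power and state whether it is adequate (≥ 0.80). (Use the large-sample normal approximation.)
Power ≈ 0.98; the study is adequately powered (power ≥ 0.80)

Power calculation (two-sample t-test, normal approximation):
z_β = d · √(n/2) - z_α
z_β = 0.78 · √(85/2) - 3.090
z_β = 0.78 · 6.519 - 3.090
z_β = 1.995

Power = Φ(z_β) = Φ(1.995) ≈ 0.977

Effect size d = 0.78 is medium by Cohen's convention (0.2/0.5/0.8).

Threshold: power ≥ 0.80 is conventionally adequate.
Power ≈ 0.98 → the study is adequately powered (power ≥ 0.80).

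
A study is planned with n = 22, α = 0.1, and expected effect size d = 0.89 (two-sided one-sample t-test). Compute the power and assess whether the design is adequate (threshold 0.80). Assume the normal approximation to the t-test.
Power ≈ 0.99; the study is adequately powered (power ≥ 0.80)

Power calculation (one-sample t-test, normal approximation):
z_β = d · √n - z_{α/2}
z_β = 0.89 · √22 - 1.645
z_β = 0.89 · 4.690 - 1.645
z_β = 2.530

Power = Φ(z_β) = Φ(2.530) ≈ 0.994

Effect size d = 0.89 is large by Cohen's convention (0.2/0.5/0.8).

Threshold: power ≥ 0.80 is conventionally adequate.
Power ≈ 0.99 → the study is adequately powered (power ≥ 0.80).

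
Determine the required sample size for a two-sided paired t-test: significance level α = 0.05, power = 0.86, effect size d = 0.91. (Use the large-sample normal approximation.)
n = 12 pairs

Sample size formula (paired t-test, normal approximation):
n = ((z_{α/2} + z_β) / d)²

z_{α/2} = 1.960 (for α = 0.05, two-sided)
z_β = 1.080 (for power = 0.86)
d = 0.91

n = ((1.960 + 1.080) / 0.91)²
n = (3.341)²
n ≈ 11.16
Round up to the next whole number: n = 12 pairs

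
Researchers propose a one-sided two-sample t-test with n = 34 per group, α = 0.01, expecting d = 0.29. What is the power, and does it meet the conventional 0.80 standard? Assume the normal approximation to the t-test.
Power ≈ 0.13; the study is underpowered (power < 0.80)

Power calculation (two-sample t-test, normal approximation):
z_β = d · √(n/2) - z_α
z_β = 0.29 · √(34/2) - 2.326
z_β = 0.29 · 4.123 - 2.326
z_β = -1.131

Power = Φ(z_β) = Φ(-1.131) ≈ 0.129

Effect size d = 0.29 is small by Cohen's convention (0.2/0.5/0.8).

Threshold: power ≥ 0.80 is conventionally adequate.
Power ≈ 0.13 → the study is underpowered (power < 0.80).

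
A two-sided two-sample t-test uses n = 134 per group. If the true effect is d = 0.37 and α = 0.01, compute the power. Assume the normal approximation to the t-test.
Power ≈ 0.67

Power calculation (two-sample t-test, normal approximation):
z_β = d · √(n/2) - z_{α/2}
z_β = 0.37 · √(134/2) - 2.576
z_β = 0.37 · 8.185 - 2.576
z_β = 0.453

Power = Φ(z_β) = Φ(0.453) ≈ 0.675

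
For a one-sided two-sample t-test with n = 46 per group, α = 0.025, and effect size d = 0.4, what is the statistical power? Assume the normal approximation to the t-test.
Power ≈ 0.48

Power calculation (two-sample t-test, normal approximation):
z_β = d · √(n/2) - z_α
z_β = 0.4 · √(46/2) - 1.960
z_β = 0.4 · 4.796 - 1.960
z_β = -0.042

Power = Φ(z_β) = Φ(-0.042) ≈ 0.483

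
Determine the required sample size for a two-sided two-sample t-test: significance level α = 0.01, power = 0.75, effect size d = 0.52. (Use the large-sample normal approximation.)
n = 79 per group

Sample size formula (two-sample t-test, normal approximation):
n = 2 · ((z_{α/2} + z_β) / d)²

z_{α/2} = 2.576 (for α = 0.01, two-sided)
z_β = 0.674 (for power = 0.75)
d = 0.52

n = 2 · ((2.576 + 0.674) / 0.52)²
n = 2 · (6.250)²
n ≈ 78.12
Round up to the next whole number: n = 79 per group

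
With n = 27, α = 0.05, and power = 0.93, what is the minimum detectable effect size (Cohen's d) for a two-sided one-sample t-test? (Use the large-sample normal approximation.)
d ≈ 0.66

Minimum detectable effect (one-sample t-test, normal approximation):
d = (z_{α/2} + z_β) / √n
d = (1.960 + 1.476) / √27
d = 3.436 / 5.196
d ≈ 0.66

By Cohen's convention (0.2 small / 0.5 medium / 0.8 large): medium effect.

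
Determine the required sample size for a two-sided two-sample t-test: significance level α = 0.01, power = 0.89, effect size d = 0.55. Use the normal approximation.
n = 96 per group

Sample size formula (two-sample t-test, normal approximation):
n = 2 · ((z_{α/2} + z_β) / d)²

z_{α/2} = 2.576 (for α = 0.01, two-sided)
z_β = 1.227 (for power = 0.89)
d = 0.55

n = 2 · ((2.576 + 1.227) / 0.55)²
n = 2 · (6.915)²
n ≈ 95.63
Round up to the next whole number: n = 96 per group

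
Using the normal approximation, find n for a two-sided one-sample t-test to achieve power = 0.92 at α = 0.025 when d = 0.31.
n = 139

Sample size formula (one-sample t-test, normal approximation):
n = ((z_{α/2} + z_β) / d)²

z_{α/2} = 2.241 (for α = 0.025, two-sided)
z_β = 1.405 (for power = 0.92)
d = 0.31

n = ((2.241 + 1.405) / 0.31)²
n = (11.761)²
n ≈ 138.32
Round up to the next whole number: n = 139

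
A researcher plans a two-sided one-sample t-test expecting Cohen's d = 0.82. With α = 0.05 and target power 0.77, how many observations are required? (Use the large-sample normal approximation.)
n = 11

Sample size formula (one-sample t-test, normal approximation):
n = ((z_{α/2} + z_β) / d)²

z_{α/2} = 1.960 (for α = 0.05, two-sided)
z_β = 0.739 (for power = 0.77)
d = 0.82

n = ((1.960 + 0.739) / 0.82)²
n = (3.291)²
n ≈ 10.83
Round up to the next whole number: n = 11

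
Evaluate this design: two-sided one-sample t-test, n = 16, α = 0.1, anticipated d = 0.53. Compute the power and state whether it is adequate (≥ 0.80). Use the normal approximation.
Power ≈ 0.68; the study is underpowered (power < 0.80)

Power calculation (one-sample t-test, normal approximation):
z_β = d · √n - z_{α/2}
z_β = 0.53 · √16 - 1.645
z_β = 0.53 · 4.000 - 1.645
z_β = 0.475

Power = Φ(z_β) = Φ(0.475) ≈ 0.683

Effect size d = 0.53 is medium by Cohen's convention (0.2/0.5/0.8).

Threshold: power ≥ 0.80 is conventionally adequate.
Power ≈ 0.68 → the study is underpowered (power < 0.80).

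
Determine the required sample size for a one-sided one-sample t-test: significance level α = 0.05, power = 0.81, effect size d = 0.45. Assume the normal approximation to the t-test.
n = 32

Sample size formula (one-sample t-test, normal approximation):
n = ((z_α + z_β) / d)²

z_α = 1.645 (for α = 0.05, one-sided)
z_β = 0.878 (for power = 0.81)
d = 0.45

n = ((1.645 + 0.878) / 0.45)²
n = (5.607)²
n ≈ 31.44
Round up to the next whole number: n = 32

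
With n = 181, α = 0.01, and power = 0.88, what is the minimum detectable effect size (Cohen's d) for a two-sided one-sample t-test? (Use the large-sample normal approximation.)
d ≈ 0.28

Minimum detectable effect (one-sample t-test, normal approximation):
d = (z_{α/2} + z_β) / √n
d = (2.576 + 1.175) / √181
d = 3.751 / 13.454
d ≈ 0.28

By Cohen's convention (0.2 small / 0.5 medium / 0.8 large): small effect.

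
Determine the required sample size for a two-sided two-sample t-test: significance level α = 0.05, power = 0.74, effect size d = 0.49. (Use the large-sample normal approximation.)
n = 57 per group

Sample size formula (two-sample t-test, normal approximation):
n = 2 · ((z_{α/2} + z_β) / d)²

z_{α/2} = 1.960 (for α = 0.05, two-sided)
z_β = 0.643 (for power = 0.74)
d = 0.49

n = 2 · ((1.960 + 0.643) / 0.49)²
n = 2 · (5.312)²
n ≈ 56.43
Round up to the next whole number: n = 57 per group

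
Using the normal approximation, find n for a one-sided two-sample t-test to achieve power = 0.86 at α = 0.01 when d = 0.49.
n = 97 per group

Sample size formula (two-sample t-test, normal approximation):
n = 2 · ((z_α + z_β) / d)²

z_α = 2.326 (for α = 0.01, one-sided)
z_β = 1.080 (for power = 0.86)
d = 0.49

n = 2 · ((2.326 + 1.080) / 0.49)²
n = 2 · (6.951)²
n ≈ 96.63
Round up to the next whole number: n = 97 per group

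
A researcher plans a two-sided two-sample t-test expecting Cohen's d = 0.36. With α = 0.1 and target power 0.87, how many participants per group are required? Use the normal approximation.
n = 119 per group

Sample size formula (two-sample t-test, normal approximation):
n = 2 · ((z_{α/2} + z_β) / d)²

z_{α/2} = 1.645 (for α = 0.1, two-sided)
z_β = 1.126 (for power = 0.87)
d = 0.36

n = 2 · ((1.645 + 1.126) / 0.36)²
n = 2 · (7.697)²
n ≈ 118.49
Round up to the next whole number: n = 119 per group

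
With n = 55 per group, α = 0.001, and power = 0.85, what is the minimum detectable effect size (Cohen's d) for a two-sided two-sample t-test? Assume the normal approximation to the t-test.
d ≈ 0.83

Minimum detectable effect (two-sample t-test, normal approximation):
d = (z_{α/2} + z_β) / √(n/2)
d = (3.291 + 1.036) / √(55/2)
d = 4.327 / 5.244
d ≈ 0.83

By Cohen's convention (0.2 small / 0.5 medium / 0.8 large): large effect.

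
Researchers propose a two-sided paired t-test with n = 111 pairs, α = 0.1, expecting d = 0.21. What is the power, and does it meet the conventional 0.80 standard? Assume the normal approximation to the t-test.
Power ≈ 0.71; the study is underpowered (power < 0.80)

Power calculation (paired t-test, normal approximation):
z_β = d · √n - z_{α/2}
z_β = 0.21 · √111 - 1.645
z_β = 0.21 · 10.536 - 1.645
z_β = 0.568

Power = Φ(z_β) = Φ(0.568) ≈ 0.715

Effect size d = 0.21 is small by Cohen's convention (0.2/0.5/0.8).

Threshold: power ≥ 0.80 is conventionally adequate.
Power ≈ 0.71 → the study is underpowered (power < 0.80).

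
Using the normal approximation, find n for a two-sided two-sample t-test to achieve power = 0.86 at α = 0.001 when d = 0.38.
n = 265 per group

Sample size formula (two-sample t-test, normal approximation):
n = 2 · ((z_{α/2} + z_β) / d)²

z_{α/2} = 3.291 (for α = 0.001, two-sided)
z_β = 1.080 (for power = 0.86)
d = 0.38

n = 2 · ((3.291 + 1.080) / 0.38)²
n = 2 · (11.503)²
n ≈ 264.64
Round up to the next whole number: n = 265 per group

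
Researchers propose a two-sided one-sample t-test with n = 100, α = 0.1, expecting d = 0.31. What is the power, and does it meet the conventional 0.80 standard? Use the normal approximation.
Power ≈ 0.93; the study is adequately powered (power ≥ 0.80)

Power calculation (one-sample t-test, normal approximation):
z_β = d · √n - z_{α/2}
z_β = 0.31 · √100 - 1.645
z_β = 0.31 · 10.000 - 1.645
z_β = 1.455

Power = Φ(z_β) = Φ(1.455) ≈ 0.927

Effect size d = 0.31 is small by Cohen's convention (0.2/0.5/0.8).

Threshold: power ≥ 0.80 is conventionally adequate.
Power ≈ 0.93 → the study is adequately powered (power ≥ 0.80).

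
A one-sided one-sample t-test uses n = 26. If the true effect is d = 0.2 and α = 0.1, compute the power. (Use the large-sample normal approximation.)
Power ≈ 0.40

Power calculation (one-sample t-test, normal approximation):
z_β = d · √n - z_α
z_β = 0.2 · √26 - 1.282
z_β = 0.2 · 5.099 - 1.282
z_β = -0.262

Power = Φ(z_β) = Φ(-0.262) ≈ 0.397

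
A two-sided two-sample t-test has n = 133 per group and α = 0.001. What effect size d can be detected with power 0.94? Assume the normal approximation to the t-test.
d ≈ 0.59

Minimum detectable effect (two-sample t-test, normal approximation):
d = (z_{α/2} + z_β) / √(n/2)
d = (3.291 + 1.555) / √(133/2)
d = 4.845 / 8.155
d ≈ 0.59

By Cohen's convention (0.2 small / 0.5 medium / 0.8 large): medium effect.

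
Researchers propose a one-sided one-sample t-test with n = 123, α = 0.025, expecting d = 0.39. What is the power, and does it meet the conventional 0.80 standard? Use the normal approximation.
Power ≈ 0.99; the study is adequately powered (power ≥ 0.80)

Power calculation (one-sample t-test, normal approximation):
z_β = d · √n - z_α
z_β = 0.39 · √123 - 1.960
z_β = 0.39 · 11.091 - 1.960
z_β = 2.365

Power = Φ(z_β) = Φ(2.365) ≈ 0.991

Effect size d = 0.39 is small by Cohen's convention (0.2/0.5/0.8).

Threshold: power ≥ 0.80 is conventionally adequate.
Power ≈ 0.99 → the study is adequately powered (power ≥ 0.80).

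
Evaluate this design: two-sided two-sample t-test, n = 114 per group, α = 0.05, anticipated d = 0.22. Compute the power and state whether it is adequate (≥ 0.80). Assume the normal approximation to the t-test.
Power ≈ 0.38; the study is underpowered (power < 0.80)

Power calculation (two-sample t-test, normal approximation):
z_β = d · √(n/2) - z_{α/2}
z_β = 0.22 · √(114/2) - 1.960
z_β = 0.22 · 7.550 - 1.960
z_β = -0.299

Power = Φ(z_β) = Φ(-0.299) ≈ 0.382

Effect size d = 0.22 is small by Cohen's convention (0.2/0.5/0.8).

Threshold: power ≥ 0.80 is conventionally adequate.
Power ≈ 0.38 → the study is underpowered (power < 0.80).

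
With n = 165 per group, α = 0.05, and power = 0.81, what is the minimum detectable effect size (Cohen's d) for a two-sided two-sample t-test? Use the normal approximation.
d ≈ 0.31

Minimum detectable effect (two-sample t-test, normal approximation):
d = (z_{α/2} + z_β) / √(n/2)
d = (1.960 + 0.878) / √(165/2)
d = 2.838 / 9.083
d ≈ 0.31

By Cohen's convention (0.2 small / 0.5 medium / 0.8 large): small effect.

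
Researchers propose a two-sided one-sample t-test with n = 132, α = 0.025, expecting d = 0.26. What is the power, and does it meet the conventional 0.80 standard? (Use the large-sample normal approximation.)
Power ≈ 0.77; the study is underpowered (power < 0.80)

Power calculation (one-sample t-test, normal approximation):
z_β = d · √n - z_{α/2}
z_β = 0.26 · √132 - 2.241
z_β = 0.26 · 11.489 - 2.241
z_β = 0.746

Power = Φ(z_β) = Φ(0.746) ≈ 0.772

Effect size d = 0.26 is small by Cohen's convention (0.2/0.5/0.8).

Threshold: power ≥ 0.80 is conventionally adequate.
Power ≈ 0.77 → the study is underpowered (power < 0.80).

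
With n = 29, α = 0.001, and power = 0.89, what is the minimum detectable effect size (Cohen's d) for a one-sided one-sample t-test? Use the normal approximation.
d ≈ 0.80

Minimum detectable effect (one-sample t-test, normal approximation):
d = (z_α + z_β) / √n
d = (3.090 + 1.227) / √29
d = 4.317 / 5.385
d ≈ 0.80

By Cohen's convention (0.2 small / 0.5 medium / 0.8 large): large effect.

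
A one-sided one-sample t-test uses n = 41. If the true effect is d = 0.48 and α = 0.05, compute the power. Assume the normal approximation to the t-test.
Power ≈ 0.92

Power calculation (one-sample t-test, normal approximation):
z_β = d · √n - z_α
z_β = 0.48 · √41 - 1.645
z_β = 0.48 · 6.403 - 1.645
z_β = 1.429

Power = Φ(z_β) = Φ(1.429) ≈ 0.923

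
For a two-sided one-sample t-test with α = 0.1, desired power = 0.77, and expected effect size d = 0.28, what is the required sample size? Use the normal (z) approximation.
n = 73

Sample size formula (one-sample t-test, normal approximation):
n = ((z_{α/2} + z_β) / d)²

z_{α/2} = 1.645 (for α = 0.1, two-sided)
z_β = 0.739 (for power = 0.77)
d = 0.28

n = ((1.645 + 0.739) / 0.28)²
n = (8.514)²
n ≈ 72.49
Round up to the next whole number: n = 73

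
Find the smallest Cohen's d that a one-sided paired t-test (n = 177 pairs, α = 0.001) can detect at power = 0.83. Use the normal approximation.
d ≈ 0.30

Minimum detectable effect (paired t-test, normal approximation):
d = (z_α + z_β) / √n
d = (3.090 + 0.954) / √177
d = 4.044 / 13.304
d ≈ 0.30

By Cohen's convention (0.2 small / 0.5 medium / 0.8 large): small effect.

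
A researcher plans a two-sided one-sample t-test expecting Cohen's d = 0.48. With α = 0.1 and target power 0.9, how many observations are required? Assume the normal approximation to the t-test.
n = 38

Sample size formula (one-sample t-test, normal approximation):
n = ((z_{α/2} + z_β) / d)²

z_{α/2} = 1.645 (for α = 0.1, two-sided)
z_β = 1.282 (for power = 0.9)
d = 0.48

n = ((1.645 + 1.282) / 0.48)²
n = (6.098)²
n ≈ 37.19
Round up to the next whole number: n = 38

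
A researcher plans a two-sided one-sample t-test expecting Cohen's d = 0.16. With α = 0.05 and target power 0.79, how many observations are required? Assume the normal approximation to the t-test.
n = 299

Sample size formula (one-sample t-test, normal approximation):
n = ((z_{α/2} + z_β) / d)²

z_{α/2} = 1.960 (for α = 0.05, two-sided)
z_β = 0.806 (for power = 0.79)
d = 0.16

n = ((1.960 + 0.806) / 0.16)²
n = (17.288)²
n ≈ 298.87
Round up to the next whole number: n = 299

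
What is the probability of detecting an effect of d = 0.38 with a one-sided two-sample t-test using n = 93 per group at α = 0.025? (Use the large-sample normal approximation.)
Power ≈ 0.74

Power calculation (two-sample t-test, normal approximation):
z_β = d · √(n/2) - z_α
z_β = 0.38 · √(93/2) - 1.960
z_β = 0.38 · 6.819 - 1.960
z_β = 0.631

Power = Φ(z_β) = Φ(0.631) ≈ 0.736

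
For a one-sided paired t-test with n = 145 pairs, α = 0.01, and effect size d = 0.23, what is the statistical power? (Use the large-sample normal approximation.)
Power ≈ 0.67

Power calculation (paired t-test, normal approximation):
z_β = d · √n - z_α
z_β = 0.23 · √145 - 2.326
z_β = 0.23 · 12.042 - 2.326
z_β = 0.443

Power = Φ(z_β) = Φ(0.443) ≈ 0.671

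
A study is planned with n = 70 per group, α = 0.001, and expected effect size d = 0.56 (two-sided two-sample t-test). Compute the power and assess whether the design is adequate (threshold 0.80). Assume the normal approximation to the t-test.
Power ≈ 0.51; the study is underpowered (power < 0.80)

Power calculation (two-sample t-test, normal approximation):
z_β = d · √(n/2) - z_{α/2}
z_β = 0.56 · √(70/2) - 3.291
z_β = 0.56 · 5.916 - 3.291
z_β = 0.022

Power = Φ(z_β) = Φ(0.022) ≈ 0.509

Effect size d = 0.56 is medium by Cohen's convention (0.2/0.5/0.8).

Threshold: power ≥ 0.80 is conventionally adequate.
Power ≈ 0.51 → the study is underpowered (power < 0.80).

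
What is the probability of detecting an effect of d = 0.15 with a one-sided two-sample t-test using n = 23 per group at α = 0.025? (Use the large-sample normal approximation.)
Power ≈ 0.07

Power calculation (two-sample t-test, normal approximation):
z_β = d · √(n/2) - z_α
z_β = 0.15 · √(23/2) - 1.960
z_β = 0.15 · 3.391 - 1.960
z_β = -1.451

Power = Φ(z_β) = Φ(-1.451) ≈ 0.073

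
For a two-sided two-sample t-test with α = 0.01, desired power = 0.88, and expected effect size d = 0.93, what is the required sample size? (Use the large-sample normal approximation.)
n = 33 per group

Sample size formula (two-sample t-test, normal approximation):
n = 2 · ((z_{α/2} + z_β) / d)²

z_{α/2} = 2.576 (for α = 0.01, two-sided)
z_β = 1.175 (for power = 0.88)
d = 0.93

n = 2 · ((2.576 + 1.175) / 0.93)²
n = 2 · (4.033)²
n ≈ 32.53
Round up to the next whole number: n = 33 per group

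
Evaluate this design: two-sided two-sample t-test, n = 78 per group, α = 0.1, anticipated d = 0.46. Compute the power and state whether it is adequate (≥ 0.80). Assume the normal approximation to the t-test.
Power ≈ 0.89; the study is adequately powered (power ≥ 0.80)

Power calculation (two-sample t-test, normal approximation):
z_β = d · √(n/2) - z_{α/2}
z_β = 0.46 · √(78/2) - 1.645
z_β = 0.46 · 6.245 - 1.645
z_β = 1.228

Power = Φ(z_β) = Φ(1.228) ≈ 0.890

Effect size d = 0.46 is small by Cohen's convention (0.2/0.5/0.8).

Threshold: power ≥ 0.80 is conventionally adequate.
Power ≈ 0.89 → the study is adequately powered (power ≥ 0.80).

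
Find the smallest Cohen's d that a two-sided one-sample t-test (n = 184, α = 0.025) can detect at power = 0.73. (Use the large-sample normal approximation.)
d ≈ 0.21

Minimum detectable effect (one-sample t-test, normal approximation):
d = (z_{α/2} + z_β) / √n
d = (2.241 + 0.613) / √184
d = 2.854 / 13.565
d ≈ 0.21

By Cohen's convention (0.2 small / 0.5 medium / 0.8 large): small effect.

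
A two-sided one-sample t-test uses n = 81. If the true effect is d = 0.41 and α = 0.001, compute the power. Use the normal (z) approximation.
Power ≈ 0.66

Power calculation (one-sample t-test, normal approximation):
z_β = d · √n - z_{α/2}
z_β = 0.41 · √81 - 3.291
z_β = 0.41 · 9.000 - 3.291
z_β = 0.399

Power = Φ(z_β) = Φ(0.399) ≈ 0.655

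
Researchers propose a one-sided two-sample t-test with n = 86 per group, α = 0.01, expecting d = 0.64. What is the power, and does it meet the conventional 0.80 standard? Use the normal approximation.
Power ≈ 0.97; the study is adequately powered (power ≥ 0.80)

Power calculation (two-sample t-test, normal approximation):
z_β = d · √(n/2) - z_α
z_β = 0.64 · √(86/2) - 2.326
z_β = 0.64 · 6.557 - 2.326
z_β = 1.870

Power = Φ(z_β) = Φ(1.870) ≈ 0.969

Effect size d = 0.64 is medium by Cohen's convention (0.2/0.5/0.8).

Threshold: power ≥ 0.80 is conventionally adequate.
Power ≈ 0.97 → the study is adequately powered (power ≥ 0.80).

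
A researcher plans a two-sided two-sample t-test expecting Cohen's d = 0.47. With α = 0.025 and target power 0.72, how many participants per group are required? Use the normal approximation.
n = 73 per group

Sample size formula (two-sample t-test, normal approximation):
n = 2 · ((z_{α/2} + z_β) / d)²

z_{α/2} = 2.241 (for α = 0.025, two-sided)
z_β = 0.583 (for power = 0.72)
d = 0.47

n = 2 · ((2.241 + 0.583) / 0.47)²
n = 2 · (6.009)²
n ≈ 72.22
Round up to the next whole number: n = 73 per group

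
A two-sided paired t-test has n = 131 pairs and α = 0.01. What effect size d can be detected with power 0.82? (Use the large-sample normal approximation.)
d ≈ 0.31

Minimum detectable effect (paired t-test, normal approximation):
d = (z_{α/2} + z_β) / √n
d = (2.576 + 0.915) / √131
d = 3.491 / 11.446
d ≈ 0.31

By Cohen's convention (0.2 small / 0.5 medium / 0.8 large): small effect.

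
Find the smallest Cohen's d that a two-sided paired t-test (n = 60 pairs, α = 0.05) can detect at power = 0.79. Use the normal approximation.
d ≈ 0.36

Minimum detectable effect (paired t-test, normal approximation):
d = (z_{α/2} + z_β) / √n
d = (1.960 + 0.806) / √60
d = 2.766 / 7.746
d ≈ 0.36

By Cohen's convention (0.2 small / 0.5 medium / 0.8 large): small effect.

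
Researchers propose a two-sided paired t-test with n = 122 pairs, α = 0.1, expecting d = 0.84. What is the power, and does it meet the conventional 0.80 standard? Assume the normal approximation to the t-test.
Power ≈ 1.00; the study is adequately powered (power ≥ 0.80)

Power calculation (paired t-test, normal approximation):
z_β = d · √n - z_{α/2}
z_β = 0.84 · √122 - 1.645
z_β = 0.84 · 11.045 - 1.645
z_β = 7.633

Power = Φ(z_β) = Φ(7.633) ≈ 1.000

Effect size d = 0.84 is large by Cohen's convention (0.2/0.5/0.8).

Threshold: power ≥ 0.80 is conventionally adequate.
Power ≈ 1.00 → the study is adequately powered (power ≥ 0.80).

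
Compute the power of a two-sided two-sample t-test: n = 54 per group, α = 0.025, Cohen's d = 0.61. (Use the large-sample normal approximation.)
Power ≈ 0.82

Power calculation (two-sample t-test, normal approximation):
z_β = d · √(n/2) - z_{α/2}
z_β = 0.61 · √(54/2) - 2.241
z_β = 0.61 · 5.196 - 2.241
z_β = 0.928

Power = Φ(z_β) = Φ(0.928) ≈ 0.823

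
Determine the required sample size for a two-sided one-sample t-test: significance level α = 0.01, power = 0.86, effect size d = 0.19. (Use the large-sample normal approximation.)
n = 371

Sample size formula (one-sample t-test, normal approximation):
n = ((z_{α/2} + z_β) / d)²

z_{α/2} = 2.576 (for α = 0.01, two-sided)
z_β = 1.080 (for power = 0.86)
d = 0.19

n = ((2.576 + 1.080) / 0.19)²
n = (19.242)²
n ≈ 370.25
Round up to the next whole number: n = 371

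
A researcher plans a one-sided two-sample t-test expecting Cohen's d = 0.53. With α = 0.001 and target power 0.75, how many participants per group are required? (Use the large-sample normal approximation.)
n = 101 per group

Sample size formula (two-sample t-test, normal approximation):
n = 2 · ((z_α + z_β) / d)²

z_α = 3.090 (for α = 0.001, one-sided)
z_β = 0.674 (for power = 0.75)
d = 0.53

n = 2 · ((3.090 + 0.674) / 0.53)²
n = 2 · (7.102)²
n ≈ 100.88
Round up to the next whole number: n = 101 per group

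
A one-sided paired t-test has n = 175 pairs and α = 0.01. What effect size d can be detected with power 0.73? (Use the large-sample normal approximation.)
d ≈ 0.22

Minimum detectable effect (paired t-test, normal approximation):
d = (z_α + z_β) / √n
d = (2.326 + 0.613) / √175
d = 2.939 / 13.229
d ≈ 0.22

By Cohen's convention (0.2 small / 0.5 medium / 0.8 large): small effect.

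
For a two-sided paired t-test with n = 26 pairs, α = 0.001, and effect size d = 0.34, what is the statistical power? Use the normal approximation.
Power ≈ 0.06

Power calculation (paired t-test, normal approximation):
z_β = d · √n - z_{α/2}
z_β = 0.34 · √26 - 3.291
z_β = 0.34 · 5.099 - 3.291
z_β = -1.557

Power = Φ(z_β) = Φ(-1.557) ≈ 0.060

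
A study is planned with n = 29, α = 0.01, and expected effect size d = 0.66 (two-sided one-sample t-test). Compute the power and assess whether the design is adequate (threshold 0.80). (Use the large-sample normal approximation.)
Power ≈ 0.84; the study is adequately powered (power ≥ 0.80)

Power calculation (one-sample t-test, normal approximation):
z_β = d · √n - z_{α/2}
z_β = 0.66 · √29 - 2.576
z_β = 0.66 · 5.385 - 2.576
z_β = 0.978

Power = Φ(z_β) = Φ(0.978) ≈ 0.836

Effect size d = 0.66 is medium by Cohen's convention (0.2/0.5/0.8).

Threshold: power ≥ 0.80 is conventionally adequate.
Power ≈ 0.84 → the study is adequately powered (power ≥ 0.80).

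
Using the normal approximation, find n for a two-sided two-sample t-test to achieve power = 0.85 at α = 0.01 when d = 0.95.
n = 29 per group

Sample size formula (two-sample t-test, normal approximation):
n = 2 · ((z_{α/2} + z_β) / d)²

z_{α/2} = 2.576 (for α = 0.01, two-sided)
z_β = 1.036 (for power = 0.85)
d = 0.95

n = 2 · ((2.576 + 1.036) / 0.95)²
n = 2 · (3.802)²
n ≈ 28.91
Round up to the next whole number: n = 29 per group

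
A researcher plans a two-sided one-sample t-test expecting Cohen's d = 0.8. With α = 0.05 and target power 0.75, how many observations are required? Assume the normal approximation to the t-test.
n = 11

Sample size formula (one-sample t-test, normal approximation):
n = ((z_{α/2} + z_β) / d)²

z_{α/2} = 1.960 (for α = 0.05, two-sided)
z_β = 0.674 (for power = 0.75)
d = 0.8

n = ((1.960 + 0.674) / 0.8)²
n = (3.293)²
n ≈ 10.84
Round up to the next whole number: n = 11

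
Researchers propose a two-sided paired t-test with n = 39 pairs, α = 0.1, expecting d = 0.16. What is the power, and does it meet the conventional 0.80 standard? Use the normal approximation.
Power ≈ 0.26; the study is underpowered (power < 0.80)

Power calculation (paired t-test, normal approximation):
z_β = d · √n - z_{α/2}
z_β = 0.16 · √39 - 1.645
z_β = 0.16 · 6.245 - 1.645
z_β = -0.646

Power = Φ(z_β) = Φ(-0.646) ≈ 0.259

Effect size d = 0.16 is very small by Cohen's convention (0.2/0.5/0.8).

Threshold: power ≥ 0.80 is conventionally adequate.
Power ≈ 0.26 → the study is underpowered (power < 0.80).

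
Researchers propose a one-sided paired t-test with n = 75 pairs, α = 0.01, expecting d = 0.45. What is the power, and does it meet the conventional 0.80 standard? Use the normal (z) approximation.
Power ≈ 0.94; the study is adequately powered (power ≥ 0.80)

Power calculation (paired t-test, normal approximation):
z_β = d · √n - z_α
z_β = 0.45 · √75 - 2.326
z_β = 0.45 · 8.660 - 2.326
z_β = 1.571

Power = Φ(z_β) = Φ(1.571) ≈ 0.942

Effect size d = 0.45 is small by Cohen's convention (0.2/0.5/0.8).

Threshold: power ≥ 0.80 is conventionally adequate.
Power ≈ 0.94 → the study is adequately powered (power ≥ 0.80).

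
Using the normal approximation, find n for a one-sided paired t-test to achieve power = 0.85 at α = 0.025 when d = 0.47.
n = 41 pairs

Sample size formula (paired t-test, normal approximation):
n = ((z_α + z_β) / d)²

z_α = 1.960 (for α = 0.025, one-sided)
z_β = 1.036 (for power = 0.85)
d = 0.47

n = ((1.960 + 1.036) / 0.47)²
n = (6.374)²
n ≈ 40.63
Round up to the next whole number: n = 41 pairs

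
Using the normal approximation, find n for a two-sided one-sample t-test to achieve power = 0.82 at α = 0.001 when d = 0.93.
n = 21

Sample size formula (one-sample t-test, normal approximation):
n = ((z_{α/2} + z_β) / d)²

z_{α/2} = 3.291 (for α = 0.001, two-sided)
z_β = 0.915 (for power = 0.82)
d = 0.93

n = ((3.291 + 0.915) / 0.93)²
n = (4.523)²
n ≈ 20.46
Round up to the next whole number: n = 21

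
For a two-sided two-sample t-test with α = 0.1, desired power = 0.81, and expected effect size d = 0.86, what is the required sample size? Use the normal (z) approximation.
n = 18 per group

Sample size formula (two-sample t-test, normal approximation):
n = 2 · ((z_{α/2} + z_β) / d)²

z_{α/2} = 1.645 (for α = 0.1, two-sided)
z_β = 0.878 (for power = 0.81)
d = 0.86

n = 2 · ((1.645 + 0.878) / 0.86)²
n = 2 · (2.934)²
n ≈ 17.22
Round up to the next whole number: n = 18 per group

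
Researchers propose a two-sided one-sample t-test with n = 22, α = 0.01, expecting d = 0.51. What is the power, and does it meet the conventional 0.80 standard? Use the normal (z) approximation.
Power ≈ 0.43; the study is underpowered (power < 0.80)

Power calculation (one-sample t-test, normal approximation):
z_β = d · √n - z_{α/2}
z_β = 0.51 · √22 - 2.576
z_β = 0.51 · 4.690 - 2.576
z_β = -0.184

Power = Φ(z_β) = Φ(-0.184) ≈ 0.427

Effect size d = 0.51 is medium by Cohen's convention (0.2/0.5/0.8).

Threshold: power ≥ 0.80 is conventionally adequate.
Power ≈ 0.43 → the study is underpowered (power < 0.80).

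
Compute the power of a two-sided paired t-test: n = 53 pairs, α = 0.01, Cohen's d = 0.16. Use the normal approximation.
Power ≈ 0.08

Power calculation (paired t-test, normal approximation):
z_β = d · √n - z_{α/2}
z_β = 0.16 · √53 - 2.576
z_β = 0.16 · 7.280 - 2.576
z_β = -1.411

Power = Φ(z_β) = Φ(-1.411) ≈ 0.079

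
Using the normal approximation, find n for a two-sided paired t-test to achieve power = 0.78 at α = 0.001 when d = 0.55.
n = 55 pairs

Sample size formula (paired t-test, normal approximation):
n = ((z_{α/2} + z_β) / d)²

z_{α/2} = 3.291 (for α = 0.001, two-sided)
z_β = 0.772 (for power = 0.78)
d = 0.55

n = ((3.291 + 0.772) / 0.55)²
n = (7.387)²
n ≈ 54.57
Round up to the next whole number: n = 55 pairs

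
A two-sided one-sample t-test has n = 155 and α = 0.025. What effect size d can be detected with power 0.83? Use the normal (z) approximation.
d ≈ 0.26

Minimum detectable effect (one-sample t-test, normal approximation):
d = (z_{α/2} + z_β) / √n
d = (2.241 + 0.954) / √155
d = 3.196 / 12.450
d ≈ 0.26

By Cohen's convention (0.2 small / 0.5 medium / 0.8 large): small effect.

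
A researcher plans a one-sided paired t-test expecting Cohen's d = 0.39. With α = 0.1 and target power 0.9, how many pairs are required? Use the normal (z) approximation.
n = 44 pairs

Sample size formula (paired t-test, normal approximation):
n = ((z_α + z_β) / d)²

z_α = 1.282 (for α = 0.1, one-sided)
z_β = 1.282 (for power = 0.9)
d = 0.39

n = ((1.282 + 1.282) / 0.39)²
n = (6.574)²
n ≈ 43.22
Round up to the next whole number: n = 44 pairs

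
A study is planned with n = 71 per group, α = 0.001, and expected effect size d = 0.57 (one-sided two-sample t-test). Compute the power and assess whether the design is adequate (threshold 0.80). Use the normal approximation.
Power ≈ 0.62; the study is underpowered (power < 0.80)

Power calculation (two-sample t-test, normal approximation):
z_β = d · √(n/2) - z_α
z_β = 0.57 · √(71/2) - 3.090
z_β = 0.57 · 5.958 - 3.090
z_β = 0.306

Power = Φ(z_β) = Φ(0.306) ≈ 0.620

Effect size d = 0.57 is medium by Cohen's convention (0.2/0.5/0.8).

Threshold: power ≥ 0.80 is conventionally adequate.
Power ≈ 0.62 → the study is underpowered (power < 0.80).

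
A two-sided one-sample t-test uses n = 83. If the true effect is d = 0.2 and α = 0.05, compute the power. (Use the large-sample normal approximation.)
Power ≈ 0.45

Power calculation (one-sample t-test, normal approximation):
z_β = d · √n - z_{α/2}
z_β = 0.2 · √83 - 1.960
z_β = 0.2 · 9.110 - 1.960
z_β = -0.138

Power = Φ(z_β) = Φ(-0.138) ≈ 0.445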